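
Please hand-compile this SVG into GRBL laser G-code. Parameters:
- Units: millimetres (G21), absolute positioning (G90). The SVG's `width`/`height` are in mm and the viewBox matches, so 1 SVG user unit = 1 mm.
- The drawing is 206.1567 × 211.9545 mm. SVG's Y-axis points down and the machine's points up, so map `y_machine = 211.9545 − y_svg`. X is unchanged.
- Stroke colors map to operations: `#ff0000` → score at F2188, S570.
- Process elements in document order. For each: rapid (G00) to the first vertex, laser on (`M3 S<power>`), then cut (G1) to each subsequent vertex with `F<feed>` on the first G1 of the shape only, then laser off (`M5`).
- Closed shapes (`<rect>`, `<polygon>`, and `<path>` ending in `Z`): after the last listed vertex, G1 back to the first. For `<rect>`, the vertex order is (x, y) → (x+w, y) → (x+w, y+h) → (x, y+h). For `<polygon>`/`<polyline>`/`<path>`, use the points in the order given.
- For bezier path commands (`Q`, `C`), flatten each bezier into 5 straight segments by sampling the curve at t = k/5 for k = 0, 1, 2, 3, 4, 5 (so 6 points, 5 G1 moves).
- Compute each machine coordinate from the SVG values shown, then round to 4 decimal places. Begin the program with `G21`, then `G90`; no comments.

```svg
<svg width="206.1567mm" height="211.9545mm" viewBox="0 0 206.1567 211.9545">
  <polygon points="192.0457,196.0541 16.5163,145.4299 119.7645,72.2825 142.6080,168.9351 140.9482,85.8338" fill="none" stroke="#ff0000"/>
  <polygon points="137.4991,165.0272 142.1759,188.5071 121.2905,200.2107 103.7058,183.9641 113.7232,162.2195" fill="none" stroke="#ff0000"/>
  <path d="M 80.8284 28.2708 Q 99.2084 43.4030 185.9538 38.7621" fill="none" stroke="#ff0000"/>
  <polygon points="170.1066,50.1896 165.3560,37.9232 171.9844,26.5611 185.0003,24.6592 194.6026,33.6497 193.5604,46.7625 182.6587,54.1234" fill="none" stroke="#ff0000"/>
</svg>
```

G21
G90
G00 X192.0457 Y15.9004
M3 S570
G1 X16.5163 Y66.5246 F2188
G1 X119.7645 Y139.6720
G1 X142.6080 Y43.0194
G1 X140.9482 Y126.1207
G1 X192.0457 Y15.9004
M5
G00 X137.4991 Y46.9273
M3 S570
G1 X142.1759 Y23.4474 F2188
G1 X121.2905 Y11.7438
G1 X103.7058 Y27.9904
G1 X113.7232 Y49.7350
G1 X137.4991 Y46.9273
M5
G00 X80.8284 Y183.6837
M3 S570
G1 X90.9150 Y178.4217 F2188
G1 X106.4709 Y174.7416
G1 X127.4959 Y172.6434
G1 X153.9903 Y172.1270
G1 X185.9538 Y173.1924
M5
G00 X170.1066 Y161.7649
M3 S570
G1 X165.3560 Y174.0313 F2188
G1 X171.9844 Y185.3934
G1 X185.0003 Y187.2953
G1 X194.6026 Y178.3048
G1 X193.5604 Y165.1920
G1 X182.6587 Y157.8311
G1 X170.1066 Y161.7649
M5

1 u = 1 mm; y_m = 211.9545 − y.

[1] `<polygon>` closed polygon, #ff0000→score S570 F2188: (192.0457,15.9004) → (16.5163,66.5246) → (119.7645,139.6720) → (142.6080,43.0194) → (140.9482,126.1207) → (192.0457,15.9004) (closed)

[2] `<polygon>` regular polygon, #ff0000→score S570 F2188: (137.4991,46.9273) → (142.1759,23.4474) → (121.2905,11.7438) → (103.7058,27.9904) → (113.7232,49.7350) → (137.4991,46.9273) (closed)

[3] `<path>` quadratic bezier, #ff0000→score S570 F2188: (80.8284,183.6837) → (90.9150,178.4217) → (106.4709,174.7416) → (127.4959,172.6434) → (153.9903,172.1270) → (185.9538,173.1924)

[4] `<polygon>` regular polygon, #ff0000→score S570 F2188: (170.1066,161.7649) → (165.3560,174.0313) → (171.9844,185.3934) → (185.0003,187.2953) → (194.6026,178.3048) → (193.5604,165.1920) → (182.6587,157.8311) → (170.1066,161.7649) (closed)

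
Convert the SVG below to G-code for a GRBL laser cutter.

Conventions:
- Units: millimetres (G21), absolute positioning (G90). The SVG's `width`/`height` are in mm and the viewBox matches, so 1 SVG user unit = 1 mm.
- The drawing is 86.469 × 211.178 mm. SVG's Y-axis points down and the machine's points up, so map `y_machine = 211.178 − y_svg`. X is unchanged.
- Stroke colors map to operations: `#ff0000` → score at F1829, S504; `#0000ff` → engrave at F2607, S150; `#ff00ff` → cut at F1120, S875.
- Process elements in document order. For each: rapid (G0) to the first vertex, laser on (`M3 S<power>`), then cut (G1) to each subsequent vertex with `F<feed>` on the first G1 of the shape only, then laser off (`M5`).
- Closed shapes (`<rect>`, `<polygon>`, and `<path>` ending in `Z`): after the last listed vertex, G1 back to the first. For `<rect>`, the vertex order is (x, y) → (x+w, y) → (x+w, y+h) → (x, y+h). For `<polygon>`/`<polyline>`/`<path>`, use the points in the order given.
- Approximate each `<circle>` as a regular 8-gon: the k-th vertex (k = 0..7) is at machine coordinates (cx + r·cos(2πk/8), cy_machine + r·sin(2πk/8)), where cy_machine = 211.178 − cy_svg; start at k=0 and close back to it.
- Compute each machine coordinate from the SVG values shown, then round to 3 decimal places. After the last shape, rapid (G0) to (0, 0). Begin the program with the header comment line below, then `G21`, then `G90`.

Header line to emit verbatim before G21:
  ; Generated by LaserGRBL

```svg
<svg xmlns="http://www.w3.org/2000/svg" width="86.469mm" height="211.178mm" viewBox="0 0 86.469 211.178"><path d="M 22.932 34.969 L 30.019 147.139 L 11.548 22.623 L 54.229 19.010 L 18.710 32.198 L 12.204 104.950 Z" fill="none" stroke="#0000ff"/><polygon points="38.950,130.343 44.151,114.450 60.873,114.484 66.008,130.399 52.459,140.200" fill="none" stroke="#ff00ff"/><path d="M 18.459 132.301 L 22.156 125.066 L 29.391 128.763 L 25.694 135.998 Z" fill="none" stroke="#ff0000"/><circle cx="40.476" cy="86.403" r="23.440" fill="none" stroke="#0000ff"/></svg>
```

; Generated by LaserGRBL
G21
G90
G0 X22.932 Y176.209
M3 S150
G1 X30.019 Y64.039 F2607
G1 X11.548 Y188.555
G1 X54.229 Y192.168
G1 X18.710 Y178.980
G1 X12.204 Y106.228
G1 X22.932 Y176.209
M5
G0 X38.950 Y80.835
M3 S875
G1 X44.151 Y96.728 F1120
G1 X60.873 Y96.694
G1 X66.008 Y80.779
G1 X52.459 Y70.978
G1 X38.950 Y80.835
M5
G0 X18.459 Y78.877
M3 S504
G1 X22.156 Y86.112 F1829
G1 X29.391 Y82.415
G1 X25.694 Y75.180
G1 X18.459 Y78.877
M5
G0 X63.916 Y124.775
M3 S150
G1 X57.051 Y141.350 F2607
G1 X40.476 Y148.215
G1 X23.901 Y141.350
G1 X17.036 Y124.775
G1 X23.901 Y108.200
G1 X40.476 Y101.335
G1 X57.051 Y108.200
G1 X63.916 Y124.775
M5
G0 X0.000 Y0.000

viewBox `0 0 86.469 211.178` with mm width/height → 1 unit = 1 mm. Flip: y_m = 211.178 − y_svg.

**Shape 1** — `<path>` closed polygon, stroke `#0000ff` → engrave (S150, F2607). Machine vertices: (22.932,176.209) → (30.019,64.039) → (11.548,188.555) → (54.229,192.168) → (18.710,178.980) → (12.204,106.228) → (22.932,176.209). Closed: final G1 returns to the first vertex.

**Shape 2** — `<polygon>` regular polygon, stroke `#ff00ff` → cut (S875, F1120). Machine vertices: (38.950,80.835) → (44.151,96.728) → (60.873,96.694) → (66.008,80.779) → (52.459,70.978) → (38.950,80.835). Closed: final G1 returns to the first vertex.

**Shape 3** — `<path>` regular polygon, stroke `#ff0000` → score (S504, F1829). Machine vertices: (18.459,78.877) → (22.156,86.112) → (29.391,82.415) → (25.694,75.180) → (18.459,78.877). Closed: final G1 returns to the first vertex.

**Shape 4** — `<circle>` circle, stroke `#0000ff` → engrave (S150, F2607). Machine vertices: (63.916,124.775) → (57.051,141.350) → (40.476,148.215) → (23.901,141.350) → (17.036,124.775) → (23.901,108.200) → (40.476,101.335) → (57.051,108.200) → (63.916,124.775). Closed: final G1 returns to the first vertex.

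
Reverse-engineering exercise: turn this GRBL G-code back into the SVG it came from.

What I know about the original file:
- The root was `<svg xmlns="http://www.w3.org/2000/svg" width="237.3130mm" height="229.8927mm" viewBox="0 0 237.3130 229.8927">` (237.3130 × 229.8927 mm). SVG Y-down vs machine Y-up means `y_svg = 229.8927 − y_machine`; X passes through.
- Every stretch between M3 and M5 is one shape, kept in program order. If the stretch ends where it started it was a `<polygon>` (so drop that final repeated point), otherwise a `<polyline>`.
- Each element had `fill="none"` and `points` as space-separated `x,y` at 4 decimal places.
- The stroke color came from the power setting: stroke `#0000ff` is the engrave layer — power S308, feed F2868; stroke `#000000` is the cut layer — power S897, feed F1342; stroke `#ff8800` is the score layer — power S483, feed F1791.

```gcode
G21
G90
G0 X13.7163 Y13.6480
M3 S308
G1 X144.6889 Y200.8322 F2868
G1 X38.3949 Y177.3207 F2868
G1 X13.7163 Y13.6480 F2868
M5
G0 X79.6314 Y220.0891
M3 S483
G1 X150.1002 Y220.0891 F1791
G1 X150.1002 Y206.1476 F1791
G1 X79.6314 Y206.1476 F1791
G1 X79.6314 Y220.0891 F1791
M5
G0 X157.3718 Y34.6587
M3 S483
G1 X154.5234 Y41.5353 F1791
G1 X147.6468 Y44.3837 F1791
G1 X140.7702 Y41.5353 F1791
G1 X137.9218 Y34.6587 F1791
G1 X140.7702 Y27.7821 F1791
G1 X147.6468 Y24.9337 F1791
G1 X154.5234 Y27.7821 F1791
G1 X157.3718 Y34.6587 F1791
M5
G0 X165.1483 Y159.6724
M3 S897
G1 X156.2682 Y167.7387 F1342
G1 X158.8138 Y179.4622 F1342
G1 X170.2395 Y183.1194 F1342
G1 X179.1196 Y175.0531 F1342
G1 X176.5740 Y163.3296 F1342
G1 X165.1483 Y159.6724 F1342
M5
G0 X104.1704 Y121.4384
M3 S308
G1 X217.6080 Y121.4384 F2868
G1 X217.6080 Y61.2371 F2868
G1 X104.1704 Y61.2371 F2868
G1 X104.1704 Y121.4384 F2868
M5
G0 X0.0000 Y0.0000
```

Each laser-on run becomes one SVG element. Flip Y back into SVG space with y_svg = 229.8927 − y_machine.

Run 1: power S308 maps to stroke `#0000ff` (engrave). The run returns to its start, so emit a `<polygon>` with points (Y-flipped): 13.7163,216.2447 144.6889,29.0605 38.3949,52.5720.

Run 2: power S483 maps to stroke `#ff8800` (score). The run returns to its start, so emit a `<polygon>` with points (Y-flipped): 79.6314,9.8036 150.1002,9.8036 150.1002,23.7451 79.6314,23.7451.

Run 3: the run's S483 means `#ff8800` (score). The run returns to its start, so emit a `<polygon>` with points (Y-flipped): 157.3718,195.2340 154.5234,188.3574 147.6468,185.5090 140.7702,188.3574 137.9218,195.2340 140.7702,202.1106 147.6468,204.9590 154.5234,202.1106.

Run 4: power S897 maps to stroke `#000000` (cut). The run returns to its start, so emit a `<polygon>` with points (Y-flipped): 165.1483,70.2203 156.2682,62.1540 158.8138,50.4305 170.2395,46.7733 179.1196,54.8396 176.5740,66.5631.

Run 5: power S308 maps to stroke `#0000ff` (engrave). The run returns to its start, so emit a `<polygon>` with points (Y-flipped): 104.1704,108.4543 217.6080,108.4543 217.6080,168.6556 104.1704,168.6556.

<svg xmlns="http://www.w3.org/2000/svg" width="237.3130mm" height="229.8927mm" viewBox="0 0 237.3130 229.8927">
  <polygon points="13.7163,216.2447 144.6889,29.0605 38.3949,52.5720" fill="none" stroke="#0000ff"/>
  <polygon points="79.6314,9.8036 150.1002,9.8036 150.1002,23.7451 79.6314,23.7451" fill="none" stroke="#ff8800"/>
  <polygon points="157.3718,195.2340 154.5234,188.3574 147.6468,185.5090 140.7702,188.3574 137.9218,195.2340 140.7702,202.1106 147.6468,204.9590 154.5234,202.1106" fill="none" stroke="#ff8800"/>
  <polygon points="165.1483,70.2203 156.2682,62.1540 158.8138,50.4305 170.2395,46.7733 179.1196,54.8396 176.5740,66.5631" fill="none" stroke="#000000"/>
  <polygon points="104.1704,108.4543 217.6080,108.4543 217.6080,168.6556 104.1704,168.6556" fill="none" stroke="#0000ff"/>
</svg>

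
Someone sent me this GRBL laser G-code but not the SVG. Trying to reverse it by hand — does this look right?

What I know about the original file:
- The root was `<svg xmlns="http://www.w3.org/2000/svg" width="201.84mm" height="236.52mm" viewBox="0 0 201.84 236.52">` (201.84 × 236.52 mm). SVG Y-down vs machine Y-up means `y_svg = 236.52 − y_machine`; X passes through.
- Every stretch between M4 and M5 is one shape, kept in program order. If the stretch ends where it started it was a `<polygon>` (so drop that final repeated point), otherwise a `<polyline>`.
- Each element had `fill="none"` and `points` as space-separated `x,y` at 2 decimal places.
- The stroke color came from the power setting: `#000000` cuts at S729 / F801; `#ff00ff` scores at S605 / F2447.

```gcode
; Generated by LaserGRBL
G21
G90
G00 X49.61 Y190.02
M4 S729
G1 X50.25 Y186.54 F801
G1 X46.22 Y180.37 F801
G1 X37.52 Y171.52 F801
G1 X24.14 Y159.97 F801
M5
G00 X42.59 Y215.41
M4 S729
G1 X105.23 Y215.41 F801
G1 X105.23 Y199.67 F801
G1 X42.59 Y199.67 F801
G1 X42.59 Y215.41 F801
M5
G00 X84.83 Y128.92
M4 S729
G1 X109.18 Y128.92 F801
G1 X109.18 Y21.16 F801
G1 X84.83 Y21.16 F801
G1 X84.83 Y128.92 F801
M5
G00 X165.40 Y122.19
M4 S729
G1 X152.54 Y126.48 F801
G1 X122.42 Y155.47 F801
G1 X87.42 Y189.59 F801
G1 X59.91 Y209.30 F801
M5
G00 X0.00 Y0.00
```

<svg xmlns="http://www.w3.org/2000/svg" width="201.84mm" height="236.52mm" viewBox="0 0 201.84 236.52">
  <polyline points="49.61,46.50 50.25,49.98 46.22,56.15 37.52,65.00 24.14,76.55" fill="none" stroke="#000000"/>
  <polygon points="42.59,21.11 105.23,21.11 105.23,36.85 42.59,36.85" fill="none" stroke="#000000"/>
  <polygon points="84.83,107.60 109.18,107.60 109.18,215.36 84.83,215.36" fill="none" stroke="#000000"/>
  <polyline points="165.40,114.33 152.54,110.04 122.42,81.05 87.42,46.93 59.91,27.22" fill="none" stroke="#000000"/>
</svg>

Machine Y-up, SVG Y-down with viewBox height 236.52, so y_svg = 236.52 − y_machine; X carries over. Every run uses S729, so all elements get stroke `#000000` (cut).

Run 1: The run is open, so emit a `<polyline>` with points (Y-flipped): 49.61,46.50 50.25,49.98 46.22,56.15 37.52,65.00 24.14,76.55.

Run 2: The run returns to its start, so emit a `<polygon>` with points (Y-flipped): 42.59,21.11 105.23,21.11 105.23,36.85 42.59,36.85.

Run 3: The run returns to its start, so emit a `<polygon>` with points (Y-flipped): 84.83,107.60 109.18,107.60 109.18,215.36 84.83,215.36.

Run 4: The run is open, so emit a `<polyline>` with points (Y-flipped): 165.40,114.33 152.54,110.04 122.42,81.05 87.42,46.93 59.91,27.22.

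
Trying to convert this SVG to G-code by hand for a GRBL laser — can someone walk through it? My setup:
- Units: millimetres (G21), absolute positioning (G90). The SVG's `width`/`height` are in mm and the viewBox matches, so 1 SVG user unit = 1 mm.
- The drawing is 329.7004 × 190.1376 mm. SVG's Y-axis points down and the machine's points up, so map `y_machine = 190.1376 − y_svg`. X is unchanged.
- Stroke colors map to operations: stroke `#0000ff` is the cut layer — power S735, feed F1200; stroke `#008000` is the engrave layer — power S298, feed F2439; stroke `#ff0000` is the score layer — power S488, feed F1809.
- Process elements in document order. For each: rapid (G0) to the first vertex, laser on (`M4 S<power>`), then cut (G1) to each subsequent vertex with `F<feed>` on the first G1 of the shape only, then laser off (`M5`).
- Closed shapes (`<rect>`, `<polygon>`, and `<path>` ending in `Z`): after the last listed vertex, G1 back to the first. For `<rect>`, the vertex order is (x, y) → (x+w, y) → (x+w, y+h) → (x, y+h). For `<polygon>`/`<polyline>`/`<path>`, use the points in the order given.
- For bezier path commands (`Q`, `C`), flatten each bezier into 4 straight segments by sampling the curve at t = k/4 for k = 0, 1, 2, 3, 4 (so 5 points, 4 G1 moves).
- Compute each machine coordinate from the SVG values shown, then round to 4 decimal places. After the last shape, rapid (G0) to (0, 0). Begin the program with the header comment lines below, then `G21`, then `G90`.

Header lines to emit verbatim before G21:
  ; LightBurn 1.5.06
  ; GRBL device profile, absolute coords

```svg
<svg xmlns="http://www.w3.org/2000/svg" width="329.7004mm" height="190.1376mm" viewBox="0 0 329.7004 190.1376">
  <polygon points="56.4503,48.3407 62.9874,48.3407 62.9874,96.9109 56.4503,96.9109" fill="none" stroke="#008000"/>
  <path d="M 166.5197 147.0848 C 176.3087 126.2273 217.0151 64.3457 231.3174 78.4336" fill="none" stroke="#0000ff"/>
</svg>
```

Since the viewBox matches the mm dimensions, user units are millimetres directly. The only transform is the Y-flip y_m = 190.1376 − y_svg.

Shape 1 is a rectangle drawn with `<polygon>`. Its stroke #008000 means engrave at S298, F2439. After flipping Y the toolpath is (56.4503,141.7969) → (62.9874,141.7969) → (62.9874,93.2267) → (56.4503,93.2267) → (56.4503,141.7969), returning to the start.

Shape 2 is a cubic bezier drawn with `<path>`. Its stroke #0000ff means cut at S735, F1200. After flipping Y the toolpath is (166.5197,43.0528) → (178.7628,64.5599) → (197.2261,90.4829) → (216.5356,109.8537) → (231.3174,111.7040).

; LightBurn 1.5.06
; GRBL device profile, absolute coords
G21
G90
G0 X56.4503 Y141.7969
M4 S298
G1 X62.9874 Y141.7969 F2439
G1 X62.9874 Y93.2267
G1 X56.4503 Y93.2267
G1 X56.4503 Y141.7969
M5
G0 X166.5197 Y43.0528
M4 S735
G1 X178.7628 Y64.5599 F1200
G1 X197.2261 Y90.4829
G1 X216.5356 Y109.8537
G1 X231.3174 Y111.7040
M5
G0 X0.0000 Y0.0000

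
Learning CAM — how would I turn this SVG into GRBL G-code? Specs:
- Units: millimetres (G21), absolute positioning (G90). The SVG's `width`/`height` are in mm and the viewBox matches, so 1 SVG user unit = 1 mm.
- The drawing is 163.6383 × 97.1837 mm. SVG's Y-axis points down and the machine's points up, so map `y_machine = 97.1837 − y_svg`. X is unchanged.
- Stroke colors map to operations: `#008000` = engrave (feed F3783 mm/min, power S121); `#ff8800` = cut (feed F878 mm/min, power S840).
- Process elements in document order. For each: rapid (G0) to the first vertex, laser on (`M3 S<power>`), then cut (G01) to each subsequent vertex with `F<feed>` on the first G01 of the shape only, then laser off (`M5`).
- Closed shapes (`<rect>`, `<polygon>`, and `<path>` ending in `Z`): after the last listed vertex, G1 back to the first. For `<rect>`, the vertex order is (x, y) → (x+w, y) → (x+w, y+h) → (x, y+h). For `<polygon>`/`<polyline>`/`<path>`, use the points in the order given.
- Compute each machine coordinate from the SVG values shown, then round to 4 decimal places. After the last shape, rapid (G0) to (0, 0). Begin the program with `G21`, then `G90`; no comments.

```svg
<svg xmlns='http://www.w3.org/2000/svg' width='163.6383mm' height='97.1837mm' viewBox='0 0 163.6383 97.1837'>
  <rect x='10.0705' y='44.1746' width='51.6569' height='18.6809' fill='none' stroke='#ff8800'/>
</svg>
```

G21
G90
G0 X10.0705 Y53.0091
M3 S840
G01 X61.7274 Y53.0091 F878
G01 X61.7274 Y34.3282
G01 X10.0705 Y34.3282
G01 X10.0705 Y53.0091
M5
G0 X0.0000 Y0.0000

1 u = 1 mm; y_m = 97.1837 − y.

[1] `<rect>` rectangle, #ff8800→cut S840 F878: (10.0705,53.0091) → (61.7274,53.0091) → (61.7274,34.3282) → (10.0705,34.3282) → (10.0705,53.0091) (closed)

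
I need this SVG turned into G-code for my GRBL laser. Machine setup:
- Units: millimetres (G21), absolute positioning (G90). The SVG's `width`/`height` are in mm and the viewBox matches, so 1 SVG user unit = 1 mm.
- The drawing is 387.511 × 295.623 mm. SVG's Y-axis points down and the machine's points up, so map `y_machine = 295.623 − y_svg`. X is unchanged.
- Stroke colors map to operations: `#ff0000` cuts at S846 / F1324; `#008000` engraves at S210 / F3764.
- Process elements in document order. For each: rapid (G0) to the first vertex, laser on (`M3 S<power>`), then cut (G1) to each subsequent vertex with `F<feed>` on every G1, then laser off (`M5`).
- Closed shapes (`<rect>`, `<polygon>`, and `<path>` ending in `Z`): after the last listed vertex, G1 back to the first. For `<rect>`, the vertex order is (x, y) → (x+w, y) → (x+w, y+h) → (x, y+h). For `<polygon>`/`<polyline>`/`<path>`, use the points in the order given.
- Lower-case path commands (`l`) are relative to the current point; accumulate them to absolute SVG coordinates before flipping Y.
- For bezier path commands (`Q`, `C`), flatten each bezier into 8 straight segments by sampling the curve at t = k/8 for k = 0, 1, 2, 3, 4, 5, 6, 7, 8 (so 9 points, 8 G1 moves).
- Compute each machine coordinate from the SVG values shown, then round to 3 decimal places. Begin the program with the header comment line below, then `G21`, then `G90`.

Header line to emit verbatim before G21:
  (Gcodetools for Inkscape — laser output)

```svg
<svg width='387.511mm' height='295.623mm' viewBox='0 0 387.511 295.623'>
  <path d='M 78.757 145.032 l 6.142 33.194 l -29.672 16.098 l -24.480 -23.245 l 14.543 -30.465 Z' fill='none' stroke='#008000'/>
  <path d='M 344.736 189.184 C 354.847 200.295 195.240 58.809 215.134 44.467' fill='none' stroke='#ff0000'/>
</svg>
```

Since the viewBox matches the mm dimensions, user units are millimetres directly. The only transform is the Y-flip y_m = 295.623 − y_svg.

Shape 1 is a regular polygon drawn with `<path>`. Its stroke #008000 means engrave at S210, F3764. After flipping Y the toolpath is (78.757,150.591) → (84.899,117.397) → (55.227,101.299) → (30.747,124.544) → (45.290,155.009) → (78.757,150.591), returning to the start.

Shape 2 is a cubic bezier drawn with `<path>`. Its stroke #ff0000 means cut at S846, F1324. After flipping Y the toolpath is (344.736,106.439) → (341.254,108.879) → (325.954,122.347) → (302.927,143.564) → (276.266,169.253) → (250.064,196.134) → (228.413,220.931) → (215.406,240.364) → (215.134,251.156).

(Gcodetools for Inkscape — laser output)
G21
G90
G0 X78.757 Y150.591
M3 S210
G1 X84.899 Y117.397 F3764
G1 X55.227 Y101.299 F3764
G1 X30.747 Y124.544 F3764
G1 X45.290 Y155.009 F3764
G1 X78.757 Y150.591 F3764
M5
G0 X344.736 Y106.439
M3 S846
G1 X341.254 Y108.879 F1324
G1 X325.954 Y122.347 F1324
G1 X302.927 Y143.564 F1324
G1 X276.266 Y169.253 F1324
G1 X250.064 Y196.134 F1324
G1 X228.413 Y220.931 F1324
G1 X215.406 Y240.364 F1324
G1 X215.134 Y251.156 F1324
M5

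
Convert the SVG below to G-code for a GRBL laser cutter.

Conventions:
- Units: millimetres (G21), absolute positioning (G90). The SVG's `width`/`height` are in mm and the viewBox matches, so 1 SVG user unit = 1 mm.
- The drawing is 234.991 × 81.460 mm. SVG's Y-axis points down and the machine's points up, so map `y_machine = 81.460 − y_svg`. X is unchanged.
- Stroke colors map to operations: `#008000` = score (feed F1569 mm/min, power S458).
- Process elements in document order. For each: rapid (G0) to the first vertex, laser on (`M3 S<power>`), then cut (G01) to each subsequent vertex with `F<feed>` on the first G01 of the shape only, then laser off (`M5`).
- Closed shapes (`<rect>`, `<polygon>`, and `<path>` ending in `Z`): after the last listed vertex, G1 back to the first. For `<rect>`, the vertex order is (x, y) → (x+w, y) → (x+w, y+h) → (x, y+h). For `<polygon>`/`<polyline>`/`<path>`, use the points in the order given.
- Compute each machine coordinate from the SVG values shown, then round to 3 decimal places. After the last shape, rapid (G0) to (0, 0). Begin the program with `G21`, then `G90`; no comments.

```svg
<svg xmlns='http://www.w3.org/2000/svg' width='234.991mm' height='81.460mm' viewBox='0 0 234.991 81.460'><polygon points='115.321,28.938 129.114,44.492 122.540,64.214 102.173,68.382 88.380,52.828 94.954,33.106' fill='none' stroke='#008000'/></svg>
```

G21
G90
G0 X115.321 Y52.522
M3 S458
G01 X129.114 Y36.968 F1569
G01 X122.540 Y17.246
G01 X102.173 Y13.078
G01 X88.380 Y28.632
G01 X94.954 Y48.354
G01 X115.321 Y52.522
M5
G0 X0.000 Y0.000

viewBox `0 0 234.991 81.460` with mm width/height → 1 unit = 1 mm. Flip: y_m = 81.460 − y_svg.

**Shape 1** — `<polygon>` regular polygon, stroke `#008000` → score (S458, F1569). Machine vertices: (115.321,52.522) → (129.114,36.968) → (122.540,17.246) → (102.173,13.078) → (88.380,28.632) → (94.954,48.354) → (115.321,52.522). Closed: final G1 returns to the first vertex.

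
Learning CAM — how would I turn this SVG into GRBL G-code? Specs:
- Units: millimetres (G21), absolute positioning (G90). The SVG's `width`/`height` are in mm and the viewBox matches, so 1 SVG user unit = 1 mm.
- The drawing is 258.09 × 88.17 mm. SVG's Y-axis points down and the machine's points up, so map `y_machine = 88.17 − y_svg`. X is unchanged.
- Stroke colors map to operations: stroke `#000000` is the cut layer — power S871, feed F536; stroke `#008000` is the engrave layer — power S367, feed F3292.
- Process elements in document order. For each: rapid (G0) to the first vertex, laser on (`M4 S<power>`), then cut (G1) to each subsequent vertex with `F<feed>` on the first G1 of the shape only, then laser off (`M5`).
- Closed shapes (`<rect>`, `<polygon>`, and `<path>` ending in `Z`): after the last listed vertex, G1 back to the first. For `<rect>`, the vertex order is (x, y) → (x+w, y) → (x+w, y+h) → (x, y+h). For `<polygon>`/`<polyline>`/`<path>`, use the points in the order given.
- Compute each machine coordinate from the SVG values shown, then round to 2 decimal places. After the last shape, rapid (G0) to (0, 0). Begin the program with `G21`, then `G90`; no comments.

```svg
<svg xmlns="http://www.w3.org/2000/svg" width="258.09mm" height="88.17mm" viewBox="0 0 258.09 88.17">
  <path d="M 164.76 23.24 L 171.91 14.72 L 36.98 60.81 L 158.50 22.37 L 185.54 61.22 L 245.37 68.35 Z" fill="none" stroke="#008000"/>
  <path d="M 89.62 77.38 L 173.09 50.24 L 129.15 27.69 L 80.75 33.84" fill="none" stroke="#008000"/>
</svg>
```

1 u = 1 mm; y_m = 88.17 − y.

[1] `<path>` closed polygon, #008000→engrave S367 F3292: (164.76,64.93) → (171.91,73.45) → (36.98,27.36) → (158.50,65.80) → (185.54,26.95) → (245.37,19.82) → (164.76,64.93) (closed)

[2] `<path>` open polyline, #008000→engrave S367 F3292: (89.62,10.79) → (173.09,37.93) → (129.15,60.48) → (80.75,54.33)

G21
G90
G0 X164.76 Y64.93
M4 S367
G1 X171.91 Y73.45 F3292
G1 X36.98 Y27.36
G1 X158.50 Y65.80
G1 X185.54 Y26.95
G1 X245.37 Y19.82
G1 X164.76 Y64.93
M5
G0 X89.62 Y10.79
M4 S367
G1 X173.09 Y37.93 F3292
G1 X129.15 Y60.48
G1 X80.75 Y54.33
M5
G0 X0.00 Y0.00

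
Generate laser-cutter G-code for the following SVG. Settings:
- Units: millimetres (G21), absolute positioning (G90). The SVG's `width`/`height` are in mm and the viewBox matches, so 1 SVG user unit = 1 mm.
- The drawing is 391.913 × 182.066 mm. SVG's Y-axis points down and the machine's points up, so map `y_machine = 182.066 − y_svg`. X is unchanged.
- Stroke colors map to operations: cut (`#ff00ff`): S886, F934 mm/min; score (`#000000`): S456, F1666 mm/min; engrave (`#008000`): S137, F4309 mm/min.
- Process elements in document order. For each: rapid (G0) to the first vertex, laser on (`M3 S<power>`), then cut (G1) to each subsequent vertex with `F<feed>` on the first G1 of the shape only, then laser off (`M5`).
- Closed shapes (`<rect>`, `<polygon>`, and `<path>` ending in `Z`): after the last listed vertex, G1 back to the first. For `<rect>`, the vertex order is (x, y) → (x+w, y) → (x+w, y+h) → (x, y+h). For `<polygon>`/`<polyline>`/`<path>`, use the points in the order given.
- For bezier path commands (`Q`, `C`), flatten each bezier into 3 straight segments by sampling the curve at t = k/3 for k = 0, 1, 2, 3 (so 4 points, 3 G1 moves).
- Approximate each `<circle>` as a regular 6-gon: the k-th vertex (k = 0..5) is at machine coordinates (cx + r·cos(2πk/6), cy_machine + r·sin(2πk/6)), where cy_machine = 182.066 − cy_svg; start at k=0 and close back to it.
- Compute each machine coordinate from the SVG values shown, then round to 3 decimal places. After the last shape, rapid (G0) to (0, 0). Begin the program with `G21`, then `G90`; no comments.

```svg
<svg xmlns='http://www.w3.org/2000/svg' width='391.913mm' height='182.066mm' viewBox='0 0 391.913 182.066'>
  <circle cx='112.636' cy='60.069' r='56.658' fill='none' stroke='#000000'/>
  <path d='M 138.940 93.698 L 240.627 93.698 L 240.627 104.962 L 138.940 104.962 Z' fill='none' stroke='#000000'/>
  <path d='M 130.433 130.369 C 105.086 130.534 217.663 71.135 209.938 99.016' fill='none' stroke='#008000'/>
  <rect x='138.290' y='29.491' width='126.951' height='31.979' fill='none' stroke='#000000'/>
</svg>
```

G21
G90
G0 X169.294 Y121.997
M3 S456
G1 X140.965 Y171.064 F1666
G1 X84.307 Y171.064
G1 X55.978 Y121.997
G1 X84.307 Y72.930
G1 X140.965 Y72.930
G1 X169.294 Y121.997
M5
G0 X138.940 Y88.368
M3 S456
G1 X240.627 Y88.368 F1666
G1 X240.627 Y77.104
G1 X138.940 Y77.104
G1 X138.940 Y88.368
M5
G0 X130.433 Y51.697
M3 S137
G1 X141.497 Y65.948 F4309
G1 X187.126 Y87.276
G1 X209.938 Y83.050
M5
G0 X138.290 Y152.575
M3 S456
G1 X265.241 Y152.575 F1666
G1 X265.241 Y120.596
G1 X138.290 Y120.596
G1 X138.290 Y152.575
M5
G0 X0.000 Y0.000

viewBox `0 0 391.913 182.066` with mm width/height → 1 unit = 1 mm. Flip: y_m = 182.066 − y_svg.

**Shape 1** — `<circle>` circle, stroke `#000000` → score (S456, F1666). Machine vertices: (169.294,121.997) → (140.965,171.064) → (84.307,171.064) → (55.978,121.997) → (84.307,72.930) → (140.965,72.930) → (169.294,121.997). Closed: final G1 returns to the first vertex.

**Shape 2** — `<path>` rectangle, stroke `#000000` → score (S456, F1666). Machine vertices: (138.940,88.368) → (240.627,88.368) → (240.627,77.104) → (138.940,77.104) → (138.940,88.368). Closed: final G1 returns to the first vertex.

**Shape 3** — `<path>` cubic bezier, stroke `#008000` → engrave (S137, F4309). Control points (SVG): P0=(130.433,130.369), P1=(105.086,130.534), P2=(217.663,71.135), P3=(209.938,99.016); sampled at t=k/3. Machine vertices: (130.433,51.697) → (141.497,65.948) → (187.126,87.276) → (209.938,83.050). Open path.

**Shape 4** — `<rect>` rectangle, stroke `#000000` → score (S456, F1666). Machine vertices: (138.290,152.575) → (265.241,152.575) → (265.241,120.596) → (138.290,120.596) → (138.290,152.575). Closed: final G1 returns to the first vertex.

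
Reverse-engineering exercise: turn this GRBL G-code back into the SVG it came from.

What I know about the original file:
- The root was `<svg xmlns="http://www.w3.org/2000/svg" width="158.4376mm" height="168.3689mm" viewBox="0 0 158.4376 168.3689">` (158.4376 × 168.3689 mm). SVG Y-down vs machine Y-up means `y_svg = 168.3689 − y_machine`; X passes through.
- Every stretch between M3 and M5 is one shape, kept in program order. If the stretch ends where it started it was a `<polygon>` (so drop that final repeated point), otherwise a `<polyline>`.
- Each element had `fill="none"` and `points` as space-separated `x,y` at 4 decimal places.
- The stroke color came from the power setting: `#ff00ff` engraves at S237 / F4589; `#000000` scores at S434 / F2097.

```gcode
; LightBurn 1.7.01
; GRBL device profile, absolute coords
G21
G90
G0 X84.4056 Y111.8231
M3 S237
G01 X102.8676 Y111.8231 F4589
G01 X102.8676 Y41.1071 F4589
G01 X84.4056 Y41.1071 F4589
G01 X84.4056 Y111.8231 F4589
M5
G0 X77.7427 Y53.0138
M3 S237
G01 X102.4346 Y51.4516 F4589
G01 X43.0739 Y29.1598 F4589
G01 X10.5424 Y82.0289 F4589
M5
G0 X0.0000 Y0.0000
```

Each laser-on run becomes one SVG element. Flip Y back into SVG space with y_svg = 168.3689 − y_machine. Every run uses S237, so all elements get stroke `#ff00ff` (engrave).

Run 1: The run returns to its start, so emit a `<polygon>` with points (Y-flipped): 84.4056,56.5458 102.8676,56.5458 102.8676,127.2618 84.4056,127.2618.

Run 2: The run is open, so emit a `<polyline>` with points (Y-flipped): 77.7427,115.3551 102.4346,116.9173 43.0739,139.2091 10.5424,86.3400.

<svg xmlns="http://www.w3.org/2000/svg" width="158.4376mm" height="168.3689mm" viewBox="0 0 158.4376 168.3689">
  <polygon points="84.4056,56.5458 102.8676,56.5458 102.8676,127.2618 84.4056,127.2618" fill="none" stroke="#ff00ff"/>
  <polyline points="77.7427,115.3551 102.4346,116.9173 43.0739,139.2091 10.5424,86.3400" fill="none" stroke="#ff00ff"/>
</svg>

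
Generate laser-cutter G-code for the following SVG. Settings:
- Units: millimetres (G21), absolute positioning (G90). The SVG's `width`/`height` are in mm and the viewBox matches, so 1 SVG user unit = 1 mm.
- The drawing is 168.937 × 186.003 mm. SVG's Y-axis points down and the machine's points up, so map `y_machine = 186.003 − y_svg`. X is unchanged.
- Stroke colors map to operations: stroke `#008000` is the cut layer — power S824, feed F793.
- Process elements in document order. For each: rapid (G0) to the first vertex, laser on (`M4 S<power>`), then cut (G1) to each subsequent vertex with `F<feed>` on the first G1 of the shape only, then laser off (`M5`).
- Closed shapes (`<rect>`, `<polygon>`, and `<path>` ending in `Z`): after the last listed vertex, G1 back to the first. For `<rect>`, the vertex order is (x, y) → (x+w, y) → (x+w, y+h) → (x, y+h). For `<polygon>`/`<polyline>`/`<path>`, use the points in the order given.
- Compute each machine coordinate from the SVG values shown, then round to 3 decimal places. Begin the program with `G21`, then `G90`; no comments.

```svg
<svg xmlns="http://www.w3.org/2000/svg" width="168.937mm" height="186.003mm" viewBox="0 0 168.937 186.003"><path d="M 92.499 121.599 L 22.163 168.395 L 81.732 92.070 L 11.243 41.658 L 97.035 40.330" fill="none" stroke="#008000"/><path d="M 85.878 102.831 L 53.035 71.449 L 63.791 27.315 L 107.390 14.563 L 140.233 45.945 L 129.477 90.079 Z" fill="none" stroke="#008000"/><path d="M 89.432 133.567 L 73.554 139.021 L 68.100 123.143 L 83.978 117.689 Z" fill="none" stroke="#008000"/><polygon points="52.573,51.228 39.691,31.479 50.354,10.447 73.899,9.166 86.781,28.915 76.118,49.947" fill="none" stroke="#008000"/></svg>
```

G21
G90
G0 X92.499 Y64.404
M4 S824
G1 X22.163 Y17.608 F793
G1 X81.732 Y93.933
G1 X11.243 Y144.345
G1 X97.035 Y145.673
M5
G0 X85.878 Y83.172
M4 S824
G1 X53.035 Y114.554 F793
G1 X63.791 Y158.688
G1 X107.390 Y171.440
G1 X140.233 Y140.058
G1 X129.477 Y95.924
G1 X85.878 Y83.172
M5
G0 X89.432 Y52.436
M4 S824
G1 X73.554 Y46.982 F793
G1 X68.100 Y62.860
G1 X83.978 Y68.314
G1 X89.432 Y52.436
M5
G0 X52.573 Y134.775
M4 S824
G1 X39.691 Y154.524 F793
G1 X50.354 Y175.556
G1 X73.899 Y176.837
G1 X86.781 Y157.088
G1 X76.118 Y136.056
G1 X52.573 Y134.775
M5

viewBox `0 0 168.937 186.003` with mm width/height → 1 unit = 1 mm. Flip: y_m = 186.003 − y_svg.

**Shape 1** — `<path>` open polyline, stroke `#008000` → cut (S824, F793). Machine vertices: (92.499,64.404) → (22.163,17.608) → (81.732,93.933) → (11.243,144.345) → (97.035,145.673). Open path.

**Shape 2** — `<path>` regular polygon, stroke `#008000` → cut (S824, F793). Machine vertices: (85.878,83.172) → (53.035,114.554) → (63.791,158.688) → (107.390,171.440) → (140.233,140.058) → (129.477,95.924) → (85.878,83.172). Closed: final G1 returns to the first vertex.

**Shape 3** — `<path>` regular polygon, stroke `#008000` → cut (S824, F793). Machine vertices: (89.432,52.436) → (73.554,46.982) → (68.100,62.860) → (83.978,68.314) → (89.432,52.436). Closed: final G1 returns to the first vertex.

**Shape 4** — `<polygon>` regular polygon, stroke `#008000` → cut (S824, F793). Machine vertices: (52.573,134.775) → (39.691,154.524) → (50.354,175.556) → (73.899,176.837) → (86.781,157.088) → (76.118,136.056) → (52.573,134.775). Closed: final G1 returns to the first vertex.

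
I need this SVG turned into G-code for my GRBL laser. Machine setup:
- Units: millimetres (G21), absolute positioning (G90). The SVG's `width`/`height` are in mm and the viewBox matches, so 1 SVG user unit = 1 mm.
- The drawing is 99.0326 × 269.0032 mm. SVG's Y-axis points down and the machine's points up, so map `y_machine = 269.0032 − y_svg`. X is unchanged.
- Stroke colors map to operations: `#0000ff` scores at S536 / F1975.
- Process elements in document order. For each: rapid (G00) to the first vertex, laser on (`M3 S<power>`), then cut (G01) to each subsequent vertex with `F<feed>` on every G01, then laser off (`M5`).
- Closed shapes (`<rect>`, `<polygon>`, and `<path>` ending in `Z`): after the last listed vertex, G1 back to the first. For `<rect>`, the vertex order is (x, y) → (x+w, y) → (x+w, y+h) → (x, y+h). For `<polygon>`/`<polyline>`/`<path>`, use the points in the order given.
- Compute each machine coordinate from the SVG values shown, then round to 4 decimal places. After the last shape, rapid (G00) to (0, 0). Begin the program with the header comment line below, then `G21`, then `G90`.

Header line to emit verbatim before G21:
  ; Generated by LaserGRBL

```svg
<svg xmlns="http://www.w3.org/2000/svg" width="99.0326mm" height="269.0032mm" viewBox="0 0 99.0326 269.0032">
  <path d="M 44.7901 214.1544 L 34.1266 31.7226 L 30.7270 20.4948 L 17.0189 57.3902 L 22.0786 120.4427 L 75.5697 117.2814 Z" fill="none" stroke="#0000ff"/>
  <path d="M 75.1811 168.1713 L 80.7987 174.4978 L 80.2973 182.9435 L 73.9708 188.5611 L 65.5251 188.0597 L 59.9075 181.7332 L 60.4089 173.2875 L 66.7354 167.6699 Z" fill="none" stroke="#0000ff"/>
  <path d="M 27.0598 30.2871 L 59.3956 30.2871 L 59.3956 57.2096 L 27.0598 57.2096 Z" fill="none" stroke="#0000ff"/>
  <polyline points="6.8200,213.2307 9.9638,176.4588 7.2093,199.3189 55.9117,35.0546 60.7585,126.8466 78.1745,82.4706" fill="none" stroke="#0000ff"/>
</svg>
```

; Generated by LaserGRBL
G21
G90
G00 X44.7901 Y54.8488
M3 S536
G01 X34.1266 Y237.2806 F1975
G01 X30.7270 Y248.5084 F1975
G01 X17.0189 Y211.6130 F1975
G01 X22.0786 Y148.5605 F1975
G01 X75.5697 Y151.7218 F1975
G01 X44.7901 Y54.8488 F1975
M5
G00 X75.1811 Y100.8319
M3 S536
G01 X80.7987 Y94.5054 F1975
G01 X80.2973 Y86.0597 F1975
G01 X73.9708 Y80.4421 F1975
G01 X65.5251 Y80.9435 F1975
G01 X59.9075 Y87.2700 F1975
G01 X60.4089 Y95.7157 F1975
G01 X66.7354 Y101.3333 F1975
G01 X75.1811 Y100.8319 F1975
M5
G00 X27.0598 Y238.7161
M3 S536
G01 X59.3956 Y238.7161 F1975
G01 X59.3956 Y211.7936 F1975
G01 X27.0598 Y211.7936 F1975
G01 X27.0598 Y238.7161 F1975
M5
G00 X6.8200 Y55.7725
M3 S536
G01 X9.9638 Y92.5444 F1975
G01 X7.2093 Y69.6843 F1975
G01 X55.9117 Y233.9486 F1975
G01 X60.7585 Y142.1566 F1975
G01 X78.1745 Y186.5326 F1975
M5
G00 X0.0000 Y0.0000

1 u = 1 mm; y_m = 269.0032 − y.

[1] `<path>` closed polygon, #0000ff→score S536 F1975: (44.7901,54.8488) → (34.1266,237.2806) → (30.7270,248.5084) → (17.0189,211.6130) → (22.0786,148.5605) → (75.5697,151.7218) → (44.7901,54.8488) (closed)

[2] `<path>` regular polygon, #0000ff→score S536 F1975: (75.1811,100.8319) → (80.7987,94.5054) → (80.2973,86.0597) → (73.9708,80.4421) → (65.5251,80.9435) → (59.9075,87.2700) → (60.4089,95.7157) → (66.7354,101.3333) → (75.1811,100.8319) (closed)

[3] `<path>` rectangle, #0000ff→score S536 F1975: (27.0598,238.7161) → (59.3956,238.7161) → (59.3956,211.7936) → (27.0598,211.7936) → (27.0598,238.7161) (closed)

[4] `<polyline>` open polyline, #0000ff→score S536 F1975: (6.8200,55.7725) → (9.9638,92.5444) → (7.2093,69.6843) → (55.9117,233.9486) → (60.7585,142.1566) → (78.1745,186.5326)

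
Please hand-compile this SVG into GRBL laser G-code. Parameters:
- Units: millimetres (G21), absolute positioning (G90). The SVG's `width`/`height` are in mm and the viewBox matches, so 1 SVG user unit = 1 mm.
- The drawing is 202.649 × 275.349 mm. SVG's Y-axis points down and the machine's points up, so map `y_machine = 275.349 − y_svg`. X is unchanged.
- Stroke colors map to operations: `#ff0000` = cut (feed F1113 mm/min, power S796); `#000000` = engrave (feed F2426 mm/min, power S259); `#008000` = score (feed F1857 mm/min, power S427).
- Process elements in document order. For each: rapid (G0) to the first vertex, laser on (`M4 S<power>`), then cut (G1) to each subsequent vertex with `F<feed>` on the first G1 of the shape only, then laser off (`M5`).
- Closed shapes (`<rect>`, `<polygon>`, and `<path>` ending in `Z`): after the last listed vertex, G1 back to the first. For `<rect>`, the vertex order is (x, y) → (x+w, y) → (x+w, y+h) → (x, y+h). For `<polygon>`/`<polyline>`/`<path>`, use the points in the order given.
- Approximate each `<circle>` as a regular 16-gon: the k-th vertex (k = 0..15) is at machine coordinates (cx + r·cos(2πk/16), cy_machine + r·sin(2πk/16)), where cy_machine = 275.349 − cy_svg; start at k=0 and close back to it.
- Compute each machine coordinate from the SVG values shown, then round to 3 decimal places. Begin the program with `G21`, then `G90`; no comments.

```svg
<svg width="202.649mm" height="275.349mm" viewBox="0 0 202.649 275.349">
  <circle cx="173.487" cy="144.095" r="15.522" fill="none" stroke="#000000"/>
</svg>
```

1 u = 1 mm; y_m = 275.349 − y.

[1] `<circle>` circle, #000000→engrave S259 F2426: (189.009,131.254) → (187.827,137.194) → (184.463,142.230) → (179.427,145.594) → (173.487,146.776) → (167.547,145.594) → (162.511,142.230) → (159.147,137.194) → (157.965,131.254) → (159.147,125.314) → (162.511,120.278) → (167.547,116.914) → (173.487,115.732) → (179.427,116.914) → (184.463,120.278) → (187.827,125.314) → (189.009,131.254) (closed)

G21
G90
G0 X189.009 Y131.254
M4 S259
G1 X187.827 Y137.194 F2426
G1 X184.463 Y142.230
G1 X179.427 Y145.594
G1 X173.487 Y146.776
G1 X167.547 Y145.594
G1 X162.511 Y142.230
G1 X159.147 Y137.194
G1 X157.965 Y131.254
G1 X159.147 Y125.314
G1 X162.511 Y120.278
G1 X167.547 Y116.914
G1 X173.487 Y115.732
G1 X179.427 Y116.914
G1 X184.463 Y120.278
G1 X187.827 Y125.314
G1 X189.009 Y131.254
M5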